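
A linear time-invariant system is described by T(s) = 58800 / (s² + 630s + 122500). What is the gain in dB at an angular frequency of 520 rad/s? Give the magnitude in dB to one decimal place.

|(j520)² + 630(j520) + 122500| = |-1.479e+05 + j3.276e+05| = 3.594e+05
|T(j520)| = 58800 / 3.594e+05 = 0.16359
20 log₁₀(0.16359) = -15.72 dB

-15.7 dB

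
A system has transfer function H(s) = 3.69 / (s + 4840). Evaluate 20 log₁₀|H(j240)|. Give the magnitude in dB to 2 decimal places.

|j240 + 4840| = √(240² + 4840²) = 4846
|H(j240)| = 3.69 / 4846 = 0.00076146
20 log₁₀(0.00076146) = -62.367 dB

-62.37 dB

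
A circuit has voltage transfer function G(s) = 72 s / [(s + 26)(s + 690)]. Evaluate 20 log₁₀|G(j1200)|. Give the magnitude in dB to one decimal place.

-25.7 dB

|j1200| = 1200
|j1200 + 26| = √(1200² + 26²) = 1200
|j1200 + 690| = √(1200² + 690²) = 1384
|G(j1200)| = 72 × 1200 / (1200 × 1384) = 0.052002
20 log₁₀(0.052002) = -25.68 dB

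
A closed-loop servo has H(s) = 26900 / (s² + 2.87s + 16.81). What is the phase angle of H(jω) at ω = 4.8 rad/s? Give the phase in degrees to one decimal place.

-114.3°

∠[(j4.8)² + 2.87(j4.8) + 16.81] = ∠[-6.23 + j13.776] = 114.33°
∠H(j4.8) = −114.33° = -114.33°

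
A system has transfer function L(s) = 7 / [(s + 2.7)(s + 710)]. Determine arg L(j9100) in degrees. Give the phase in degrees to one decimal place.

-175.5°

∠(j9100 + 2.7) = arctan(9100/2.7) = 89.98°
∠(j9100 + 710) = arctan(9100/710) = 85.54°
∠L(j9100) = − (89.98° + 85.54°) = -175.52°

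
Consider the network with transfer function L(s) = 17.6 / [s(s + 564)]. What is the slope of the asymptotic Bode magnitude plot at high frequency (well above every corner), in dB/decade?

-40 dB/decade

With 0 zeros and 2 poles, the high-frequency asymptotic slope is 20 × (0 − 2) = -40 dB/decade.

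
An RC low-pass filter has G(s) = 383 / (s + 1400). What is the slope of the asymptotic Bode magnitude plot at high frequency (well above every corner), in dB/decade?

With 0 zeros and 1 pole, the high-frequency asymptotic slope is 20 × (0 − 1) = -20 dB/decade.

-20 dB/decade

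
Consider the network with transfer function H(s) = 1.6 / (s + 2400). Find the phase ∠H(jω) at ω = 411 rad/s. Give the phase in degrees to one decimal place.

∠(j411 + 2400) = arctan(411/2400) = 9.72°
∠H(j411) = −9.72° = -9.72°

-9.7 deg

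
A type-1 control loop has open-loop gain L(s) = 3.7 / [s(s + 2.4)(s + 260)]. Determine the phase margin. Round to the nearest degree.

Gain crossover: |L(jω)| = 1 at ω ≈ 0.00593 rad/sec.
∠L(j0.00593) = −90° − arctan(0.00593/2.4) − arctan(0.00593/260) ≈ -90.14°
PM = 180° + (-90.14°) = 89.86°

90 deg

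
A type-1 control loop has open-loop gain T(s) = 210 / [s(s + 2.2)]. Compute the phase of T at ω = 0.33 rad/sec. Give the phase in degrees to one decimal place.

-98.5 deg

∠(j0.33 + 2.2) = arctan(0.33/2.2) = 8.53°
∠(j0.33) = 90.00°
∠T(j0.33) = − (8.53° + 90.00°) = -98.53°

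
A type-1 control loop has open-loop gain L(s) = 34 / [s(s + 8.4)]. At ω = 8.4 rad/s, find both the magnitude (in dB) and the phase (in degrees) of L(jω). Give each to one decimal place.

|j8.4 + 8.4| = √(8.4² + 8.4²) = 11.88
|j8.4| = 8.4
|L(j8.4)| = 34 / (11.88 × 8.4) = 0.34073
20 log₁₀(0.34073) = -9.35 dB
∠(j8.4 + 8.4) = arctan(8.4/8.4) = 45.00°
∠(j8.4) = 90.00°
∠L(j8.4) = − (45.00° + 90.00°) = -135.00°

|L| = -9.4 dB, ∠L = -135.0°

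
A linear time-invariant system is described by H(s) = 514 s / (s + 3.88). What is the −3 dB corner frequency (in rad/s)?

3.88 rad/s

For a single-pole high-pass, the −3 dB point is at the pole: ω = 3.88 rad/s.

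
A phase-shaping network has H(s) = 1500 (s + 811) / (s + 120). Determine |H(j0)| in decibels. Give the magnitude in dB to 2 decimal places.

H(0) = 1500 × 811 / 120 = 10138
20 log₁₀(10138) = 80.119 dB

80.12 dB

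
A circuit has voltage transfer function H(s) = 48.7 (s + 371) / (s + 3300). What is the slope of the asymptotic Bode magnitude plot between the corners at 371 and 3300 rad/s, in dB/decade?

20 dB/decade

In this band the factors already past their corner are: zero at 371; net slope = 20 dB/decade.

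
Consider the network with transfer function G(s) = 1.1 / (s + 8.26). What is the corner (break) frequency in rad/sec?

The single real pole at s = −8.26 gives a corner at ω = 8.26 rad/sec.

8.26 rad/sec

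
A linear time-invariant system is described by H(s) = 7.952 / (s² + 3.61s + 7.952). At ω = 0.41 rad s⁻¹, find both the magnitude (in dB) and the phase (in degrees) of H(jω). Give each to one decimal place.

|H| = 0.0 dB, ∠H = -10.8°

|(j0.41)² + 3.61(j0.41) + 7.952| = |7.7839 + j1.4801| = 7.923
|H(j0.41)| = 7.952 / 7.923 = 1.0036
20 log₁₀(1.0036) = 0.03 dB
∠[(j0.41)² + 3.61(j0.41) + 7.952] = ∠[7.7839 + j1.4801] = 10.77°
∠H(j0.41) = −10.77° = -10.77°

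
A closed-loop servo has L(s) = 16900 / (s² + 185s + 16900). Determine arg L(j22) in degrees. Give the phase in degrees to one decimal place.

-13.9 deg

∠[(j22)² + 185(j22) + 16900] = ∠[16416 + j4070] = 13.92°
∠L(j22) = −13.92° = -13.92°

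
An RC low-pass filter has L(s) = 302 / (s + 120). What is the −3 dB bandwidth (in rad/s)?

For a single-pole low-pass, the −3 dB point is at the pole: ω = 120 rad/s.

120 rad/s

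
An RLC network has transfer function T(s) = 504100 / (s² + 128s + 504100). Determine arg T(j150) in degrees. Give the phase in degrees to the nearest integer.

-2°

∠[(j150)² + 128(j150) + 504100] = ∠[4.816e+05 + j19200] = 2.28°
∠T(j150) = −2.28° = -2.28°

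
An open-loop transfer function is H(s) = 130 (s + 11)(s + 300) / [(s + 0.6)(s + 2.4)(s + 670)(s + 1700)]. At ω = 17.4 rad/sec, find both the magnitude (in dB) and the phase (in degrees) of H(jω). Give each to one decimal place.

|H| = -52.7 dB, ∠H = -111.2°

|j17.4 + 11| = √(17.4² + 11²) = 20.59
|j17.4 + 300| = √(17.4² + 300²) = 300.5
|j17.4 + 0.6| = √(17.4² + 0.6²) = 17.41
|j17.4 + 2.4| = √(17.4² + 2.4²) = 17.56
|j17.4 + 670| = √(17.4² + 670²) = 670.2
|j17.4 + 1700| = √(17.4² + 1700²) = 1700
|H(j17.4)| = 130 × 20.59 × 300.5 / (17.41 × 17.56 × 670.2 × 1700) = 0.0023079
20 log₁₀(0.0023079) = -52.74 dB
∠(j17.4 + 11) = arctan(17.4/11) = 57.70°
∠(j17.4 + 300) = arctan(17.4/300) = 3.32°
∠(j17.4 + 0.6) = arctan(17.4/0.6) = 88.03°
∠(j17.4 + 2.4) = arctan(17.4/2.4) = 82.15°
∠(j17.4 + 670) = arctan(17.4/670) = 1.49°
∠(j17.4 + 1700) = arctan(17.4/1700) = 0.59°
∠H(j17.4) = 57.70° + 3.32° − (88.03° + 82.15° + 1.49° + 0.59°) = -111.23°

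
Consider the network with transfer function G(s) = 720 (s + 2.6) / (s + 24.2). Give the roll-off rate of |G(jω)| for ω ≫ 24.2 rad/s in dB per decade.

0 dB/decade

With 1 zero and 1 pole, the high-frequency asymptotic slope is 20 × (1 − 1) = 0 dB/decade.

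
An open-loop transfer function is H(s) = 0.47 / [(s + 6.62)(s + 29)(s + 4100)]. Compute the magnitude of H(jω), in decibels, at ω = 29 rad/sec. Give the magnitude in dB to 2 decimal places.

|j29 + 6.62| = √(29² + 6.62²) = 29.75
|j29 + 29| = √(29² + 29²) = 41.01
|j29 + 4100| = √(29² + 4100²) = 4100
|H(j29)| = 0.47 / (29.75 × 41.01 × 4100) = 9.3964e-08
20 log₁₀(9.3964e-08) = -140.541 dB

-140.54 dB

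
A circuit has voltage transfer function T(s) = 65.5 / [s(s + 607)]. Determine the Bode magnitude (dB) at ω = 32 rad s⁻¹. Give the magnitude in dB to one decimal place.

-49.5 dB

|j32 + 607| = √(32² + 607²) = 607.8
|j32| = 32
|T(j32)| = 65.5 / (607.8 × 32) = 0.0033674
20 log₁₀(0.0033674) = -49.45 dB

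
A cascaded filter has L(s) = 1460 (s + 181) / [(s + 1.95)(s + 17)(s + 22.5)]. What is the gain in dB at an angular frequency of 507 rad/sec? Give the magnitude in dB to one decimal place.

|j507 + 181| = √(507² + 181²) = 538.3
|j507 + 1.95| = √(507² + 1.95²) = 507
|j507 + 17| = √(507² + 17²) = 507.3
|j507 + 22.5| = √(507² + 22.5²) = 507.5
|L(j507)| = 1460 × 538.3 / (507 × 507.3 × 507.5) = 0.0060216
20 log₁₀(0.0060216) = -44.41 dB

-44.4 dB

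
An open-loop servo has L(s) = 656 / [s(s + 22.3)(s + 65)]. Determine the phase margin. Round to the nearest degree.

88°

Gain crossover: |L(jω)| = 1 at ω ≈ 0.452 rad/s.
∠L(j0.452) = −90° − arctan(0.452/22.3) − arctan(0.452/65) ≈ -91.56°
PM = 180° + (-91.56°) = 88.44°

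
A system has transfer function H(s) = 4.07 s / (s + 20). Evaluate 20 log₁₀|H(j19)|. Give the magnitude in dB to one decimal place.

9.0 dB

|j19| = 19
|j19 + 20| = √(19² + 20²) = 27.59
|H(j19)| = 4.07 × 19 / 27.59 = 2.8032
20 log₁₀(2.8032) = 8.95 dB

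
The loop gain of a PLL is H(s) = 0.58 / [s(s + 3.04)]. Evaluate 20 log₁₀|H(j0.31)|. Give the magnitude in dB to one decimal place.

|j0.31 + 3.04| = √(0.31² + 3.04²) = 3.056
|j0.31| = 0.31
|H(j0.31)| = 0.58 / (3.056 × 0.31) = 0.61227
20 log₁₀(0.61227) = -4.26 dB

-4.3 dB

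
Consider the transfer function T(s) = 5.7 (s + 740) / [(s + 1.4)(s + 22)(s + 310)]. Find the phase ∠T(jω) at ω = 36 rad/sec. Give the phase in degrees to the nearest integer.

∠(j36 + 740) = arctan(36/740) = 2.79°
∠(j36 + 1.4) = arctan(36/1.4) = 87.77°
∠(j36 + 22) = arctan(36/22) = 58.57°
∠(j36 + 310) = arctan(36/310) = 6.62°
∠T(j36) = 2.79° − (87.77° + 58.57° + 6.62°) = -150.18°

-150°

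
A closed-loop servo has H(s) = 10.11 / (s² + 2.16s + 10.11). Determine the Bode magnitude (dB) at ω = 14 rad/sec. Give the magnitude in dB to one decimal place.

|(j14)² + 2.16(j14) + 10.11| = |-185.89 + j30.24| = 188.3
|H(j14)| = 10.11 / 188.3 = 0.053681
20 log₁₀(0.053681) = -25.40 dB

-25.4 dB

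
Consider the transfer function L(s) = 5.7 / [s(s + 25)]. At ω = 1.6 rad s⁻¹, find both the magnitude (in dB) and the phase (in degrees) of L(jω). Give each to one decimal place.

|j1.6 + 25| = √(1.6² + 25²) = 25.05
|j1.6| = 1.6
|L(j1.6)| = 5.7 / (25.05 × 1.6) = 0.14221
20 log₁₀(0.14221) = -16.94 dB
∠(j1.6 + 25) = arctan(1.6/25) = 3.66°
∠(j1.6) = 90.00°
∠L(j1.6) = − (3.66° + 90.00°) = -93.66°

|L| = -16.9 dB, ∠L = -93.7°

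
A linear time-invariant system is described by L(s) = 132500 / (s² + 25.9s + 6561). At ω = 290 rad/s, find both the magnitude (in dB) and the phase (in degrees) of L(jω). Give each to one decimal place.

|(j290)² + 25.9(j290) + 6561| = |-77539 + j7511| = 7.79e+04
|L(j290)| = 132500 / 7.79e+04 = 1.7009
20 log₁₀(1.7009) = 4.61 dB
∠[(j290)² + 25.9(j290) + 6561] = ∠[-77539 + j7511] = 174.47°
∠L(j290) = −174.47° = -174.47°

|L| = 4.6 dB, ∠L = -174.5 deg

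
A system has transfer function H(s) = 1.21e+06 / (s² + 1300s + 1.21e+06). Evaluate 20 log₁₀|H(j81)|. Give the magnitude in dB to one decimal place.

|(j81)² + 1300(j81) + 1.21e+06| = |1.2034e+06 + j1.053e+05| = 1.208e+06
|H(j81)| = 1.21e+06 / 1.208e+06 = 1.0016
20 log₁₀(1.0016) = 0.01 dB

0.0 dB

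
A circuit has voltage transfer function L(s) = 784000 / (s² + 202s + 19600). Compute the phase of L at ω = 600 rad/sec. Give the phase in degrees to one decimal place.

∠[(j600)² + 202(j600) + 19600] = ∠[-3.404e+05 + j1.212e+05] = 160.40°
∠L(j600) = −160.40° = -160.40°

-160.4°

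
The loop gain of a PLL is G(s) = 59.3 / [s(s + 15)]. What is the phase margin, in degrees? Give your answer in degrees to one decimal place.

75.7°

Gain crossover: |G(jω)| = 1 at ω ≈ 3.83 rad s⁻¹.
∠G(j3.83) = −90° − arctan(3.83/15) ≈ -104.32°
PM = 180° + (-104.32°) = 75.68°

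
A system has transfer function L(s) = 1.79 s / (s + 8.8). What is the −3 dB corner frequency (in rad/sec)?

For a single-pole high-pass, the −3 dB point is at the pole: ω = 8.8 rad/sec.

8.8 rad/sec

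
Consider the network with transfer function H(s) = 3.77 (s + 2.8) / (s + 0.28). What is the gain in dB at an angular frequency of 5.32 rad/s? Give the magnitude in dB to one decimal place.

12.6 dB

|j5.32 + 2.8| = √(5.32² + 2.8²) = 6.012
|j5.32 + 0.28| = √(5.32² + 0.28²) = 5.327
|H(j5.32)| = 3.77 × 6.012 / 5.327 = 4.2544
20 log₁₀(4.2544) = 12.58 dB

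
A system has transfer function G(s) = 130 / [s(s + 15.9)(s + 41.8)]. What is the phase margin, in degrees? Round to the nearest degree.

89 deg

Gain crossover: |G(jω)| = 1 at ω ≈ 0.196 rad s⁻¹.
∠G(j0.196) = −90° − arctan(0.196/15.9) − arctan(0.196/41.8) ≈ -90.97°
PM = 180° + (-90.97°) = 89.03°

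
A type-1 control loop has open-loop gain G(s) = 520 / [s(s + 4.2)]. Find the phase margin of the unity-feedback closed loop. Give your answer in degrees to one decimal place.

10.5°

Gain crossover: |G(jω)| = 1 at ω ≈ 22.6 rad/s.
∠G(j22.6) = −90° − arctan(22.6/4.2) ≈ -169.48°
PM = 180° + (-169.48°) = 10.52°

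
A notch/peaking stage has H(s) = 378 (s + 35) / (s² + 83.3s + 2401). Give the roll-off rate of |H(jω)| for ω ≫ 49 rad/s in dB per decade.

With 1 zero and 2 poles, the high-frequency asymptotic slope is 20 × (1 − 2) = -20 dB/decade.

-20 dB/decade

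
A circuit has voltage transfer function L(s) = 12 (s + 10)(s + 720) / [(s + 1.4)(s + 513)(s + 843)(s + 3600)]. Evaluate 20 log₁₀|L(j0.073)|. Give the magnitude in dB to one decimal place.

|j0.073 + 10| = √(0.073² + 10²) = 10
|j0.073 + 720| = √(0.073² + 720²) = 720
|j0.073 + 1.4| = √(0.073² + 1.4²) = 1.402
|j0.073 + 513| = √(0.073² + 513²) = 513
|j0.073 + 843| = √(0.073² + 843²) = 843
|j0.073 + 3600| = √(0.073² + 3600²) = 3600
|L(j0.073)| = 12 × 10 × 720 / (1.402 × 513 × 843 × 3600) = 3.9588e-05
20 log₁₀(3.9588e-05) = -88.05 dB

-88.0 dB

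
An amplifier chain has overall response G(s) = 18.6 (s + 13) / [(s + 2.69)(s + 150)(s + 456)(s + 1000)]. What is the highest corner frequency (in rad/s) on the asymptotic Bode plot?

Break frequencies occur at each pole and zero magnitude: 2.69 rad/s, 13 rad/s, 150 rad/s, 456 rad/s, 1000 rad/s.
The highest is 1000 rad/s.

1000 rad/s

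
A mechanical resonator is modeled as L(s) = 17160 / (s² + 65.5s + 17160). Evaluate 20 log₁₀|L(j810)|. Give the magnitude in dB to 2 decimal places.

|(j810)² + 65.5(j810) + 17160| = |-6.3894e+05 + j53055| = 6.411e+05
|L(j810)| = 17160 / 6.411e+05 = 0.026765
20 log₁₀(0.026765) = -31.449 dB

-31.45 dB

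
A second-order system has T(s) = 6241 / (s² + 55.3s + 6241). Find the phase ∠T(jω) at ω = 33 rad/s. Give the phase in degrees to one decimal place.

-19.5°

∠[(j33)² + 55.3(j33) + 6241] = ∠[5152 + j1824.9] = 19.50°
∠T(j33) = −19.50° = -19.50°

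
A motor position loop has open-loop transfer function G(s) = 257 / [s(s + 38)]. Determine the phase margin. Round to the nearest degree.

Gain crossover: |G(jω)| = 1 at ω ≈ 6.66 rad/s.
∠G(j6.66) = −90° − arctan(6.66/38) ≈ -99.94°
PM = 180° + (-99.94°) = 80.06°

80 deg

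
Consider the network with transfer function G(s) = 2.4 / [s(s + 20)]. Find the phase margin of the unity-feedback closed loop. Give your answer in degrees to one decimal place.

Gain crossover: |G(jω)| = 1 at ω ≈ 0.12 rad/s.
∠G(j0.12) = −90° − arctan(0.12/20) ≈ -90.34°
PM = 180° + (-90.34°) = 89.66°

89.7°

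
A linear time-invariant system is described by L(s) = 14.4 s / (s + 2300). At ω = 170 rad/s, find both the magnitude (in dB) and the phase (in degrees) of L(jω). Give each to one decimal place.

|j170| = 170
|j170 + 2300| = √(170² + 2300²) = 2306
|L(j170)| = 14.4 × 170 / 2306 = 1.0615
20 log₁₀(1.0615) = 0.52 dB
∠(j170) = 90.00°
∠(j170 + 2300) = arctan(170/2300) = 4.23°
∠L(j170) = 90.00° − 4.23° = 85.77°

|L| = 0.5 dB, ∠L = 85.8 deg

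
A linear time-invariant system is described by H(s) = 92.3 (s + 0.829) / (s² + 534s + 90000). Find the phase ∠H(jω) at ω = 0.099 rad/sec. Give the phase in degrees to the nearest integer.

7°

∠(j0.099 + 0.829) = arctan(0.099/0.829) = 6.81°
∠[(j0.099)² + 534(j0.099) + 90000] = ∠[90000 + j52.866] = 0.03°
∠H(j0.099) = 6.81° − 0.03° = 6.78°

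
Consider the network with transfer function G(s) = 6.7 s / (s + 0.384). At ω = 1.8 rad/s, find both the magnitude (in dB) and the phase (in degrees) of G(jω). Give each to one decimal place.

|j1.8| = 1.8
|j1.8 + 0.384| = √(1.8² + 0.384²) = 1.841
|G(j1.8)| = 6.7 × 1.8 / 1.841 = 6.5526
20 log₁₀(6.5526) = 16.33 dB
∠(j1.8) = 90.00°
∠(j1.8 + 0.384) = arctan(1.8/0.384) = 77.96°
∠G(j1.8) = 90.00° − 77.96° = 12.04°

|G| = 16.3 dB, ∠G = 12.0°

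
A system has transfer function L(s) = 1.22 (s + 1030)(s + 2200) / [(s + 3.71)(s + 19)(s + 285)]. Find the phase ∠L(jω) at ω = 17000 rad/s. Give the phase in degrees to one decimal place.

∠(j17000 + 1030) = arctan(17000/1030) = 86.53°
∠(j17000 + 2200) = arctan(17000/2200) = 82.63°
∠(j17000 + 3.71) = arctan(17000/3.71) = 89.99°
∠(j17000 + 19) = arctan(17000/19) = 89.94°
∠(j17000 + 285) = arctan(17000/285) = 89.04°
∠L(j17000) = 86.53° + 82.63° − (89.99° + 89.94° + 89.04°) = -99.80°

-99.8°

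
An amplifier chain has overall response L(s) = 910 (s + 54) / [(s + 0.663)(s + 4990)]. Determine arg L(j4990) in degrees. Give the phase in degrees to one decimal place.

∠(j4990 + 54) = arctan(4990/54) = 89.38°
∠(j4990 + 0.663) = arctan(4990/0.663) = 89.99°
∠(j4990 + 4990) = arctan(4990/4990) = 45.00°
∠L(j4990) = 89.38° − (89.99° + 45.00°) = -45.61°

-45.6°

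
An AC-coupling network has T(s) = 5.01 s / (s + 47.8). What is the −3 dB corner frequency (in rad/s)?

For a single-pole high-pass, the −3 dB point is at the pole: ω = 47.8 rad/s.

47.8 rad/s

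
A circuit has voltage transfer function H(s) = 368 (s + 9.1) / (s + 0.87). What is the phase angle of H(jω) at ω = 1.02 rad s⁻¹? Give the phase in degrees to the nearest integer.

∠(j1.02 + 9.1) = arctan(1.02/9.1) = 6.40°
∠(j1.02 + 0.87) = arctan(1.02/0.87) = 49.54°
∠H(j1.02) = 6.40° − 49.54° = -43.14°

-43°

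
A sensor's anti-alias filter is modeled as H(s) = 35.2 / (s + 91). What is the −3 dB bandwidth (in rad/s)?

For a single-pole low-pass, the −3 dB point is at the pole: ω = 91 rad/s.

91 rad/s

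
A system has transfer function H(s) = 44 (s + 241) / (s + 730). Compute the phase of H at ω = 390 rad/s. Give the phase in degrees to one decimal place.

∠(j390 + 241) = arctan(390/241) = 58.29°
∠(j390 + 730) = arctan(390/730) = 28.11°
∠H(j390) = 58.29° − 28.11° = 30.17°

30.2°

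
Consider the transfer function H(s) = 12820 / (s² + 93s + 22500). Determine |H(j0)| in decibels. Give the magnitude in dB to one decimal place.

-4.9 dB

H(0) = 12820 / 22500 = 0.56978
20 log₁₀(0.56978) = -4.89 dB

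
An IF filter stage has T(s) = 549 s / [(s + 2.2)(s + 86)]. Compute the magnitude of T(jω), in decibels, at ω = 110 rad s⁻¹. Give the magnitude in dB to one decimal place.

|j110| = 110
|j110 + 2.2| = √(110² + 2.2²) = 110
|j110 + 86| = √(110² + 86²) = 139.6
|T(j110)| = 549 × 110 / (110 × 139.6) = 3.9311
20 log₁₀(3.9311) = 11.89 dB

11.9 dB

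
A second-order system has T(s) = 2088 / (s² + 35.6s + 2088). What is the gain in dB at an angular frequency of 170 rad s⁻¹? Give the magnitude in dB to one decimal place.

|(j170)² + 35.6(j170) + 2088| = |-26812 + j6052| = 2.749e+04
|T(j170)| = 2088 / 2.749e+04 = 0.075964
20 log₁₀(0.075964) = -22.39 dB

-22.4 dB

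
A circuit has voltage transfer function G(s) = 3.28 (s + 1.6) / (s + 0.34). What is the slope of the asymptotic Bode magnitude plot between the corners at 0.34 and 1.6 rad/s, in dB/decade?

In this band the factors already past their corner are: pole at 0.34; net slope = -20 dB/decade.

-20 dB/decade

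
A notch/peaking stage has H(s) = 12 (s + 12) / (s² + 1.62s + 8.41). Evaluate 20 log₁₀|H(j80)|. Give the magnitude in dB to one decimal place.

-16.4 dB

|j80 + 12| = √(80² + 12²) = 80.89
|(j80)² + 1.62(j80) + 8.41| = |-6391.6 + j129.6| = 6393
|H(j80)| = 12 × 80.89 / 6393 = 0.15185
20 log₁₀(0.15185) = -16.37 dB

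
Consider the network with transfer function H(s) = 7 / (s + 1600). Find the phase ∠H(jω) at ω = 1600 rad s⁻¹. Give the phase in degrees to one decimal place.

-45.0°

∠(j1600 + 1600) = arctan(1600/1600) = 45.00°
∠H(j1600) = −45.00° = -45.00°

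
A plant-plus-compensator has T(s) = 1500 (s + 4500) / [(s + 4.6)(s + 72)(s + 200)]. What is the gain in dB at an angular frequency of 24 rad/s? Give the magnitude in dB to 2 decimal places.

25.14 dB

|j24 + 4500| = √(24² + 4500²) = 4500
|j24 + 4.6| = √(24² + 4.6²) = 24.44
|j24 + 72| = √(24² + 72²) = 75.89
|j24 + 200| = √(24² + 200²) = 201.4
|T(j24)| = 1500 × 4500 / (24.44 × 75.89 × 201.4) = 18.068
20 log₁₀(18.068) = 25.138 dB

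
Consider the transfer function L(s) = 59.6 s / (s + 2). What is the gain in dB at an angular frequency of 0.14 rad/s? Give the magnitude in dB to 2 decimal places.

12.39 dB

|j0.14| = 0.14
|j0.14 + 2| = √(0.14² + 2²) = 2.005
|L(j0.14)| = 59.6 × 0.14 / 2.005 = 4.1618
20 log₁₀(4.1618) = 12.386 dB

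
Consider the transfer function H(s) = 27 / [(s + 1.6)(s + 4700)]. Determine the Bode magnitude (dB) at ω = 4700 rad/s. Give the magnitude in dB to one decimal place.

|j4700 + 1.6| = √(4700² + 1.6²) = 4700
|j4700 + 4700| = √(4700² + 4700²) = 6647
|H(j4700)| = 27 / (4700 × 6647) = 8.6428e-07
20 log₁₀(8.6428e-07) = -121.27 dB

-121.3 dB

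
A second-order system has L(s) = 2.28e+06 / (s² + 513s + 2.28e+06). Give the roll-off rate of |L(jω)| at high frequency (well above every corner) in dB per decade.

With 0 zeros and 2 poles, the high-frequency asymptotic slope is 20 × (0 − 2) = -40 dB/decade.

-40 dB/decade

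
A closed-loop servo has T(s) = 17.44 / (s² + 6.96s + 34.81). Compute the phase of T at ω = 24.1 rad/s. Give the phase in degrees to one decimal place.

-162.9°

∠[(j24.1)² + 6.96(j24.1) + 34.81] = ∠[-546 + j167.74] = 162.92°
∠T(j24.1) = −162.92° = -162.92°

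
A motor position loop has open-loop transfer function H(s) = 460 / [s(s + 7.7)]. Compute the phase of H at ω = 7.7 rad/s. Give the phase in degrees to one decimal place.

-135.0°

∠(j7.7 + 7.7) = arctan(7.7/7.7) = 45.00°
∠(j7.7) = 90.00°
∠H(j7.7) = − (45.00° + 90.00°) = -135.00°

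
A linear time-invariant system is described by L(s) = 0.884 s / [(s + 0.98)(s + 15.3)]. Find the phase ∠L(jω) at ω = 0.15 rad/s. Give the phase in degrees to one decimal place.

80.7°

∠(j0.15) = 90.00°
∠(j0.15 + 0.98) = arctan(0.15/0.98) = 8.70°
∠(j0.15 + 15.3) = arctan(0.15/15.3) = 0.56°
∠L(j0.15) = 90.00° − (8.70° + 0.56°) = 80.74°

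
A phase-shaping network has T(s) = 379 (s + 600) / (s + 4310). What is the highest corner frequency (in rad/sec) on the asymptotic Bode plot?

4310 rad/sec

Break frequencies occur at each pole and zero magnitude: 600 rad/sec, 4310 rad/sec.
The highest is 4310 rad/sec.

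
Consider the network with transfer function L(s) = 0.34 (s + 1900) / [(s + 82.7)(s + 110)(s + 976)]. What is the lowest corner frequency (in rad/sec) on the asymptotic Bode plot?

82.7 rad/sec

Break frequencies occur at each pole and zero magnitude: 82.7 rad/sec, 110 rad/sec, 976 rad/sec, 1900 rad/sec.
The lowest is 82.7 rad/sec.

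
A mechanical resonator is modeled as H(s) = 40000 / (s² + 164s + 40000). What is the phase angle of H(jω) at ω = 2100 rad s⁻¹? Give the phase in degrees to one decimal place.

-175.5 deg

∠[(j2100)² + 164(j2100) + 40000] = ∠[-4.37e+06 + j3.444e+05] = 175.49°
∠H(j2100) = −175.49° = -175.49°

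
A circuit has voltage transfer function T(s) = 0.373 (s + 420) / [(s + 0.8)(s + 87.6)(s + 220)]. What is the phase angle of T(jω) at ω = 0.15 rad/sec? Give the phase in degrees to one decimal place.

-10.7 deg

∠(j0.15 + 420) = arctan(0.15/420) = 0.02°
∠(j0.15 + 0.8) = arctan(0.15/0.8) = 10.62°
∠(j0.15 + 87.6) = arctan(0.15/87.6) = 0.10°
∠(j0.15 + 220) = arctan(0.15/220) = 0.04°
∠T(j0.15) = 0.02° − (10.62° + 0.10° + 0.04°) = -10.74°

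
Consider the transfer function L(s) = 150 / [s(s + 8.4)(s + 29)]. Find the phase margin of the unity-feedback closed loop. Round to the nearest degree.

85°

Gain crossover: |L(jω)| = 1 at ω ≈ 0.614 rad/sec.
∠L(j0.614) = −90° − arctan(0.614/8.4) − arctan(0.614/29) ≈ -95.39°
PM = 180° + (-95.39°) = 84.61°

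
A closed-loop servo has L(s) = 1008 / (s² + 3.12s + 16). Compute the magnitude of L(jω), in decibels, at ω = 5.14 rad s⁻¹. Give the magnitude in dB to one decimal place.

34.4 dB

|(j5.14)² + 3.12(j5.14) + 16| = |-10.42 + j16.037| = 19.12
|L(j5.14)| = 1008 / 19.12 = 52.707
20 log₁₀(52.707) = 34.44 dB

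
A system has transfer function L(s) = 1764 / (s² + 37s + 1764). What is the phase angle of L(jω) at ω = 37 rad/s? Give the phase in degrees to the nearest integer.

∠[(j37)² + 37(j37) + 1764] = ∠[395 + j1369] = 73.91°
∠L(j37) = −73.91° = -73.91°

-74°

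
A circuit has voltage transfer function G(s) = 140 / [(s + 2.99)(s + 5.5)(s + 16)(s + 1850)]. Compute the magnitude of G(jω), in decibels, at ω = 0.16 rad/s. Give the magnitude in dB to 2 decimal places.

-70.84 dB

|j0.16 + 2.99| = √(0.16² + 2.99²) = 2.994
|j0.16 + 5.5| = √(0.16² + 5.5²) = 5.502
|j0.16 + 16| = √(0.16² + 16²) = 16
|j0.16 + 1850| = √(0.16² + 1850²) = 1850
|G(j0.16)| = 140 / (2.994 × 5.502 × 16 × 1850) = 0.00028706
20 log₁₀(0.00028706) = -70.840 dB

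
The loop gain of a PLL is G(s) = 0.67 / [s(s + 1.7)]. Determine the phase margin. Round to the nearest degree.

77°

Gain crossover: |G(jω)| = 1 at ω ≈ 0.384 rad s⁻¹.
∠G(j0.384) = −90° − arctan(0.384/1.7) ≈ -102.74°
PM = 180° + (-102.74°) = 77.26°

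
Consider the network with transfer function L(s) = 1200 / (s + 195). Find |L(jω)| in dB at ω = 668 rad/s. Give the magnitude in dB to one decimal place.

|j668 + 195| = √(668² + 195²) = 695.9
|L(j668)| = 1200 / 695.9 = 1.7244
20 log₁₀(1.7244) = 4.73 dB

4.7 dB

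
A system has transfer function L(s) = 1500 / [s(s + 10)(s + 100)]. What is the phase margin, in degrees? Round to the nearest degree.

Gain crossover: |L(jω)| = 1 at ω ≈ 1.48 rad s⁻¹.
∠L(j1.48) = −90° − arctan(1.48/10) − arctan(1.48/100) ≈ -99.29°
PM = 180° + (-99.29°) = 80.71°

81°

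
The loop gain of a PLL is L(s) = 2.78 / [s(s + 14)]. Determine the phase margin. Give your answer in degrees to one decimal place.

89.2°

Gain crossover: |L(jω)| = 1 at ω ≈ 0.199 rad/s.
∠L(j0.199) = −90° − arctan(0.199/14) ≈ -90.81°
PM = 180° + (-90.81°) = 89.19°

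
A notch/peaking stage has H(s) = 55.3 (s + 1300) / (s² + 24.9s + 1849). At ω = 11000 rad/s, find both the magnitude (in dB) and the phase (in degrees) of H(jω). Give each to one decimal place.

|H| = -45.9 dB, ∠H = -96.6°

|j11000 + 1300| = √(11000² + 1300²) = 1.108e+04
|(j11000)² + 24.9(j11000) + 1849| = |-1.21e+08 + j2.739e+05| = 1.21e+08
|H(j11000)| = 55.3 × 1.108e+04 / 1.21e+08 = 0.0050623
20 log₁₀(0.0050623) = -45.91 dB
∠(j11000 + 1300) = arctan(11000/1300) = 83.26°
∠[(j11000)² + 24.9(j11000) + 1849] = ∠[-1.21e+08 + j2.739e+05] = 179.87°
∠H(j11000) = 83.26° − 179.87° = -96.61°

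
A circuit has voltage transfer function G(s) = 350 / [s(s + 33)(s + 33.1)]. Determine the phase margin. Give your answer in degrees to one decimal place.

88.9 deg

Gain crossover: |G(jω)| = 1 at ω ≈ 0.32 rad s⁻¹.
∠G(j0.32) = −90° − arctan(0.32/33) − arctan(0.32/33.1) ≈ -91.11°
PM = 180° + (-91.11°) = 88.89°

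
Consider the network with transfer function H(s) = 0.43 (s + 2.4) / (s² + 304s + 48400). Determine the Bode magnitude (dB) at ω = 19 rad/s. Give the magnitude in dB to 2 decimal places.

|j19 + 2.4| = √(19² + 2.4²) = 19.15
|(j19)² + 304(j19) + 48400| = |48039 + j5776| = 4.838e+04
|H(j19)| = 0.43 × 19.15 / 4.838e+04 = 0.0001702
20 log₁₀(0.0001702) = -75.381 dB

-75.38 dB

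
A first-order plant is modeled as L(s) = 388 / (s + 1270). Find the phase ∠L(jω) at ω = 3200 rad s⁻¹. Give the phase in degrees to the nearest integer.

∠(j3200 + 1270) = arctan(3200/1270) = 68.35°
∠L(j3200) = −68.35° = -68.35°

-68°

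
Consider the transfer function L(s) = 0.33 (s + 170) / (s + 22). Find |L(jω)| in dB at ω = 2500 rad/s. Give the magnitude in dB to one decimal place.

-9.6 dB

|j2500 + 170| = √(2500² + 170²) = 2506
|j2500 + 22| = √(2500² + 22²) = 2500
|L(j2500)| = 0.33 × 2506 / 2500 = 0.33075
20 log₁₀(0.33075) = -9.61 dB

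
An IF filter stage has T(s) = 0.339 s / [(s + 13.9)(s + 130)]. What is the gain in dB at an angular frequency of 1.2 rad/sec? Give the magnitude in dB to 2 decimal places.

|j1.2| = 1.2
|j1.2 + 13.9| = √(1.2² + 13.9²) = 13.95
|j1.2 + 130| = √(1.2² + 130²) = 130
|T(j1.2)| = 0.339 × 1.2 / (13.95 × 130) = 0.00022428
20 log₁₀(0.00022428) = -72.984 dB

-72.98 dB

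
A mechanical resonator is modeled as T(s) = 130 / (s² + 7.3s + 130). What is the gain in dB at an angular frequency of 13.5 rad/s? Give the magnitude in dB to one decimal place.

|(j13.5)² + 7.3(j13.5) + 130| = |-52.25 + j98.55| = 111.5
|T(j13.5)| = 130 / 111.5 = 1.1655
20 log₁₀(1.1655) = 1.33 dB

1.3 dB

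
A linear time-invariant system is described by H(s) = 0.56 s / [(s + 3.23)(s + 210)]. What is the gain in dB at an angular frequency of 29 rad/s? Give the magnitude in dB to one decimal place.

-51.6 dB

|j29| = 29
|j29 + 3.23| = √(29² + 3.23²) = 29.18
|j29 + 210| = √(29² + 210²) = 212
|H(j29)| = 0.56 × 29 / (29.18 × 212) = 0.0026254
20 log₁₀(0.0026254) = -51.62 dB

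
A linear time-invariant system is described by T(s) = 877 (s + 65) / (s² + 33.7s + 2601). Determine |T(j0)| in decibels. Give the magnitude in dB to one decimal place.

26.8 dB

T(0) = 877 × 65 / 2601 = 21.917
20 log₁₀(21.917) = 26.82 dB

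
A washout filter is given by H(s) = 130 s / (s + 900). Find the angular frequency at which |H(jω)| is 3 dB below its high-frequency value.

For a single-pole high-pass, the −3 dB point is at the pole: ω = 900 rad s⁻¹.

900 rad s⁻¹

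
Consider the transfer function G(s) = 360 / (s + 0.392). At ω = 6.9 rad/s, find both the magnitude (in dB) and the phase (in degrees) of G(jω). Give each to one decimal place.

|j6.9 + 0.392| = √(6.9² + 0.392²) = 6.911
|G(j6.9)| = 360 / 6.911 = 52.09
20 log₁₀(52.09) = 34.34 dB
∠(j6.9 + 0.392) = arctan(6.9/0.392) = 86.75°
∠G(j6.9) = −86.75° = -86.75°

|G| = 34.3 dB, ∠G = -86.7°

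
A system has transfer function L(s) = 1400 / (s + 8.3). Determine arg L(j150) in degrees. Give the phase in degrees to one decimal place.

-86.8 deg

∠(j150 + 8.3) = arctan(150/8.3) = 86.83°
∠L(j150) = −86.83° = -86.83°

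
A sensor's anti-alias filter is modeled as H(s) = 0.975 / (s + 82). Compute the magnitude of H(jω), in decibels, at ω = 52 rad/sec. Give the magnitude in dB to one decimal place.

|j52 + 82| = √(52² + 82²) = 97.1
|H(j52)| = 0.975 / 97.1 = 0.010041
20 log₁₀(0.010041) = -39.96 dB

-40.0 dB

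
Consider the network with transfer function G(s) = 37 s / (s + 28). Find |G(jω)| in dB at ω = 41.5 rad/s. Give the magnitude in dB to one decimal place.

|j41.5| = 41.5
|j41.5 + 28| = √(41.5² + 28²) = 50.06
|G(j41.5)| = 37 × 41.5 / 50.06 = 30.672
20 log₁₀(30.672) = 29.73 dB

29.7 dB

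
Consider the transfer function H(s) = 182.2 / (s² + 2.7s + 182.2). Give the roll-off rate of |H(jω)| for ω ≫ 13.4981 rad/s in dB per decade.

With 0 zeros and 2 poles, the high-frequency asymptotic slope is 20 × (0 − 2) = -40 dB/decade.

-40 dB/decade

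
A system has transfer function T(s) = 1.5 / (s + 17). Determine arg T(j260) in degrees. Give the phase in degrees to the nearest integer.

-86°

∠(j260 + 17) = arctan(260/17) = 86.26°
∠T(j260) = −86.26° = -86.26°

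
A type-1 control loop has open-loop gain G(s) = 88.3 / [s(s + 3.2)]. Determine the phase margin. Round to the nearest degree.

19°

Gain crossover: |G(jω)| = 1 at ω ≈ 9.13 rad/s.
∠G(j9.13) = −90° − arctan(9.13/3.2) ≈ -160.68°
PM = 180° + (-160.68°) = 19.32°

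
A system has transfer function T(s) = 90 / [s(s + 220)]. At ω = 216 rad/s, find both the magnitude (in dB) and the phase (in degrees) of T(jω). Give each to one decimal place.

|T| = -57.4 dB, ∠T = -134.5°

|j216 + 220| = √(216² + 220²) = 308.3
|j216| = 216
|T(j216)| = 90 / (308.3 × 216) = 0.0013514
20 log₁₀(0.0013514) = -57.38 dB
∠(j216 + 220) = arctan(216/220) = 44.47°
∠(j216) = 90.00°
∠T(j216) = − (44.47° + 90.00°) = -134.47°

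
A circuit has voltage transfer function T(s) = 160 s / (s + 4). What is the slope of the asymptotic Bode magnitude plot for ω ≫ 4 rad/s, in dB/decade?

0 dB/decade

With 1 zero and 1 pole, the high-frequency asymptotic slope is 20 × (1 − 1) = 0 dB/decade.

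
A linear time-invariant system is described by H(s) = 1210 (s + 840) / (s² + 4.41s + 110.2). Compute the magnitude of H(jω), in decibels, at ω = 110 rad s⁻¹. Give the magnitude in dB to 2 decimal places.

|j110 + 840| = √(110² + 840²) = 847.2
|(j110)² + 4.41(j110) + 110.2| = |-11990 + j485.1| = 1.2e+04
|H(j110)| = 1210 × 847.2 / 1.2e+04 = 85.426
20 log₁₀(85.426) = 38.632 dB

38.63 dB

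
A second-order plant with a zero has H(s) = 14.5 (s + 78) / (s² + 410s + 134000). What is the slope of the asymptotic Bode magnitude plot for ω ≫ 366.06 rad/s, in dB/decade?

With 1 zero and 2 poles, the high-frequency asymptotic slope is 20 × (1 − 2) = -20 dB/decade.

-20 dB/decade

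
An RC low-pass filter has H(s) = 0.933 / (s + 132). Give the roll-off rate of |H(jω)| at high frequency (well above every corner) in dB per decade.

With 0 zeros and 1 pole, the high-frequency asymptotic slope is 20 × (0 − 1) = -20 dB/decade.

-20 dB/decade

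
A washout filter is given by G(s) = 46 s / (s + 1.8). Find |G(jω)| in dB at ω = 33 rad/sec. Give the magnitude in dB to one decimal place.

|j33| = 33
|j33 + 1.8| = √(33² + 1.8²) = 33.05
|G(j33)| = 46 × 33 / 33.05 = 45.932
20 log₁₀(45.932) = 33.24 dB

33.2 dB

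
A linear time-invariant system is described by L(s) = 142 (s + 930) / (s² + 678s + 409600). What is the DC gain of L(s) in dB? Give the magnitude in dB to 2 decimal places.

-9.83 dB

L(0) = 142 × 930 / 409600 = 0.32241
20 log₁₀(0.32241) = -9.832 dB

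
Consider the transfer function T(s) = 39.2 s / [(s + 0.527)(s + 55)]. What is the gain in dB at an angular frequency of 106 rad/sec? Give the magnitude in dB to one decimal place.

|j106| = 106
|j106 + 0.527| = √(106² + 0.527²) = 106
|j106 + 55| = √(106² + 55²) = 119.4
|T(j106)| = 39.2 × 106 / (106 × 119.4) = 0.32825
20 log₁₀(0.32825) = -9.68 dB

-9.7 dB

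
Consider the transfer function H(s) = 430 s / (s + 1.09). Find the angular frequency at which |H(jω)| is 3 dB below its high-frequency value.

For a single-pole high-pass, the −3 dB point is at the pole: ω = 1.09 rad/s.

1.09 rad/s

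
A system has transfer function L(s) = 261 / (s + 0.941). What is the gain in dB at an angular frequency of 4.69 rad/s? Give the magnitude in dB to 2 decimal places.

34.74 dB

|j4.69 + 0.941| = √(4.69² + 0.941²) = 4.783
|L(j4.69)| = 261 / 4.783 = 54.563
20 log₁₀(54.563) = 34.738 dB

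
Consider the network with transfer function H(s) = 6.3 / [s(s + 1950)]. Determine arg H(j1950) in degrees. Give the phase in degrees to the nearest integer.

∠(j1950 + 1950) = arctan(1950/1950) = 45.00°
∠(j1950) = 90.00°
∠H(j1950) = − (45.00° + 90.00°) = -135.00°

-135°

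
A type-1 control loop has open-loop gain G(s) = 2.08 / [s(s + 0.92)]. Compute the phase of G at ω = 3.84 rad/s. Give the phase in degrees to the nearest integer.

-167°

∠(j3.84 + 0.92) = arctan(3.84/0.92) = 76.53°
∠(j3.84) = 90.00°
∠G(j3.84) = − (76.53° + 90.00°) = -166.53°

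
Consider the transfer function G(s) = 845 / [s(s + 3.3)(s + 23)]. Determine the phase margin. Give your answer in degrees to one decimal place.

17.2°

Gain crossover: |G(jω)| = 1 at ω ≈ 5.54 rad/s.
∠G(j5.54) = −90° − arctan(5.54/3.3) − arctan(5.54/23) ≈ -162.76°
PM = 180° + (-162.76°) = 17.24°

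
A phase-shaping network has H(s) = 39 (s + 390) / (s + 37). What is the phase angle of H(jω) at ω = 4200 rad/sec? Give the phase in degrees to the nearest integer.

-5°

∠(j4200 + 390) = arctan(4200/390) = 84.69°
∠(j4200 + 37) = arctan(4200/37) = 89.50°
∠H(j4200) = 84.69° − 89.50° = -4.80°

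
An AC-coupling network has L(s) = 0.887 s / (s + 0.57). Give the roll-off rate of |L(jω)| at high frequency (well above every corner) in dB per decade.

0 dB/decade

With 1 zero and 1 pole, the high-frequency asymptotic slope is 20 × (1 − 1) = 0 dB/decade.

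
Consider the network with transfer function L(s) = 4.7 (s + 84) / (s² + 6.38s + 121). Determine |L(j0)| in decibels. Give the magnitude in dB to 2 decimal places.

L(0) = 4.7 × 84 / 121 = 3.2628
20 log₁₀(3.2628) = 10.272 dB

10.27 dB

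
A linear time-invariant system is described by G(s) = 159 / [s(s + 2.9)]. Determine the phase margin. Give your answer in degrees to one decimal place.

Gain crossover: |G(jω)| = 1 at ω ≈ 12.4 rad s⁻¹.
∠G(j12.4) = −90° − arctan(12.4/2.9) ≈ -166.88°
PM = 180° + (-166.88°) = 13.12°

13.1°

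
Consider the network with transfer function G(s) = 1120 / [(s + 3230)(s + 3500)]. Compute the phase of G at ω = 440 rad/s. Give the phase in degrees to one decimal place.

∠(j440 + 3230) = arctan(440/3230) = 7.76°
∠(j440 + 3500) = arctan(440/3500) = 7.17°
∠G(j440) = − (7.76° + 7.17°) = -14.92°

-14.9°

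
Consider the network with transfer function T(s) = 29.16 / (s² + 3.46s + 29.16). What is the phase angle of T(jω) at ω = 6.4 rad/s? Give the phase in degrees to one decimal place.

∠[(j6.4)² + 3.46(j6.4) + 29.16] = ∠[-11.8 + j22.144] = 118.05°
∠T(j6.4) = −118.05° = -118.05°

-118.1°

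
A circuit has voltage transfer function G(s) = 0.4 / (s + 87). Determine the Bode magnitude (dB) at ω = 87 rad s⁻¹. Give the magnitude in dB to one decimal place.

-49.8 dB

|j87 + 87| = √(87² + 87²) = 123
|G(j87)| = 0.4 / 123 = 0.0032511
20 log₁₀(0.0032511) = -49.76 dB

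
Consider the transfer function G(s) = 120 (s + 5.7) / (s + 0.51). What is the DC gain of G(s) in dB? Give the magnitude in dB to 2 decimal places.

62.55 dB

G(0) = 120 × 5.7 / 0.51 = 1341.2
20 log₁₀(1341.2) = 62.550 dB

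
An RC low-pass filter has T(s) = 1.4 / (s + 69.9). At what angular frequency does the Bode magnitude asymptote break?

The single real pole at s = −69.9 gives a corner at ω = 69.9 rad s⁻¹.

69.9 rad s⁻¹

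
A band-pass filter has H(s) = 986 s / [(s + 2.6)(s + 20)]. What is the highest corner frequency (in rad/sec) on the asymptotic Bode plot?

20 rad/sec

Break frequencies occur at each pole and zero magnitude: 2.6 rad/sec, 20 rad/sec.
The highest is 20 rad/sec.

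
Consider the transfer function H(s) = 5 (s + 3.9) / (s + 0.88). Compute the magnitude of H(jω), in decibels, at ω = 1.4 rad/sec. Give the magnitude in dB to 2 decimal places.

21.96 dB

|j1.4 + 3.9| = √(1.4² + 3.9²) = 4.144
|j1.4 + 0.88| = √(1.4² + 0.88²) = 1.654
|H(j1.4)| = 5 × 4.144 / 1.654 = 12.529
20 log₁₀(12.529) = 21.958 dB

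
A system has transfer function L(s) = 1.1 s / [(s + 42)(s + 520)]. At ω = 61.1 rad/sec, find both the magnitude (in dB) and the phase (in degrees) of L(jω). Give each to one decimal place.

|j61.1| = 61.1
|j61.1 + 42| = √(61.1² + 42²) = 74.14
|j61.1 + 520| = √(61.1² + 520²) = 523.6
|L(j61.1)| = 1.1 × 61.1 / (74.14 × 523.6) = 0.0017313
20 log₁₀(0.0017313) = -55.23 dB
∠(j61.1) = 90.00°
∠(j61.1 + 42) = arctan(61.1/42) = 55.50°
∠(j61.1 + 520) = arctan(61.1/520) = 6.70°
∠L(j61.1) = 90.00° − (55.50° + 6.70°) = 27.80°

|L| = -55.2 dB, ∠L = 27.8°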